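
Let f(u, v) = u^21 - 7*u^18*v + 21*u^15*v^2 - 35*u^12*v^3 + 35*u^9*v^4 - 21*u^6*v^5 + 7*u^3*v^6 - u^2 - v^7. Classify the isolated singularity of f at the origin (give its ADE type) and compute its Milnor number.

The Hessian of f at 0 has rank 1. Corank 1: A-series; mu = 6 gives A_6.

Type A_{6}, Milnor number mu = 6.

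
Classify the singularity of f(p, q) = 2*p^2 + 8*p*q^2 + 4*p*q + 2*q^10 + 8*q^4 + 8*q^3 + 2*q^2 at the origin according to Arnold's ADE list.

The Hessian of f at 0 has rank 1. Corank 1: A-series; mu = 9 gives A_9.

A9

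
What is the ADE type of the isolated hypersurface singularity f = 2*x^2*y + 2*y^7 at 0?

The Hessian of f at 0 has rank 0. Corank 2; j^3 = 2*x^2*y has shape L^2 M (L != M), so D-series; mu = 8 gives D_8.

D8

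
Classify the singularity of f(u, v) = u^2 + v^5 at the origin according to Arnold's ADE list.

A_{4}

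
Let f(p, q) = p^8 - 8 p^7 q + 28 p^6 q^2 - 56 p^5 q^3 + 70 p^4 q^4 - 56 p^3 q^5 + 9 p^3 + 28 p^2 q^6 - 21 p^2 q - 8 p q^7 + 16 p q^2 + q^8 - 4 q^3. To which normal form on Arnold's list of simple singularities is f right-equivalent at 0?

The Hessian of f at 0 has rank 0. Corank 2; j^3 = (p - q)*(3*p - 2*q)^2 has shape L^2 M (L != M), so D-series; mu = 9 gives D_9.

D_{9}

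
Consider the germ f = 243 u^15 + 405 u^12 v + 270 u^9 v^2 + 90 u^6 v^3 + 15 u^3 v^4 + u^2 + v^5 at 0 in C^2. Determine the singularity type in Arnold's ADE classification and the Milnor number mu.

Type A_{4}, Milnor number mu = 4.

The Hessian of f at 0 is [[2, 0], [0, 0]] with rank 1, so corank 1. A Groebner basis of the Jacobian ideal J(f) in C{u,v} is {v^4, u}; counting standard monomials gives mu = 4. Corank 1: A-series; mu = 4 gives A_4.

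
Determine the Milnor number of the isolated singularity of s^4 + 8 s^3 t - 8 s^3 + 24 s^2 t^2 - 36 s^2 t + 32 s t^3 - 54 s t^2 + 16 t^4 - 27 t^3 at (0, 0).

6

The Hessian of f at 0 has rank 0. Corank 2; j^3 = -(2*s + 3*t)^3 is a perfect cube, so E-series; the 4-jet and mu = 6 give E_6.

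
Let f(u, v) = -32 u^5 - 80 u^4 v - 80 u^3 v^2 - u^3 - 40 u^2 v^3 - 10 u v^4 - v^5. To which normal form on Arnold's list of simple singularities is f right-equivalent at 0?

The Hessian of f at 0 is [[0, 0], [0, 0]] with rank 0, so corank 2. A Groebner basis of the Jacobian ideal J(f) in C{u,v} is {v^5, u*v^3 + v^4/8, u^2}; counting standard monomials gives mu = 8. Corank 2; j^3 = -u^3 is a perfect cube, so E-series; the 5-jet and mu = 8 give E_8.

E_{8}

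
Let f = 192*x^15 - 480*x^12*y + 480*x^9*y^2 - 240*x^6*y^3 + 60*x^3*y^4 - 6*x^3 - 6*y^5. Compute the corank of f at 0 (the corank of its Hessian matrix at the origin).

2

Hessian at 0 has rank 0.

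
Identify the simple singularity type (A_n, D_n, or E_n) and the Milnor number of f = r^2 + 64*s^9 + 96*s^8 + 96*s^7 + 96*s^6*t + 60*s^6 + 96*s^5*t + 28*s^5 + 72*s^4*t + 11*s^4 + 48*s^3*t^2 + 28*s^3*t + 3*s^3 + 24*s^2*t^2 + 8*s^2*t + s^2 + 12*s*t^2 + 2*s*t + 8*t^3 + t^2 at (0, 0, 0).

The Hessian of f at 0 is [[2, 2, 0], [2, 2, 0], [0, 0, 2]] with rank 2, so corank 1. A Groebner basis of the Jacobian ideal J(f) in C{s,t,r} is {t^2, s + t, r}; counting standard monomials gives mu = 2. Corank 1: A-series; mu = 2 gives A_2.

Type A_2, Milnor number mu = 2.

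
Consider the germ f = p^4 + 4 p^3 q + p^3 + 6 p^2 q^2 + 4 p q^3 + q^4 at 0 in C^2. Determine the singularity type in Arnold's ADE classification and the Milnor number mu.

Type E6, Milnor number mu = 6.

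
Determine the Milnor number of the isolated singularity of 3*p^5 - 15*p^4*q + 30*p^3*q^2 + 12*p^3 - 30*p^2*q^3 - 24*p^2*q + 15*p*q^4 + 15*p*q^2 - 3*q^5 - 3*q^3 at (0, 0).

6

The Hessian of f at 0 is [[0, 0], [0, 0]] with rank 0, so corank 2. A Groebner basis of the Jacobian ideal J(f) in C{p,q} is {32*p*q/5 + q^4 - 16*q^2/5, p*q^2 - q^3/2, p^2 - 3*p*q/2 + q^2/2}; counting standard monomials gives mu = 6. Corank 2; j^3 = 3*(p - q)*(2*p - q)^2 has shape L^2 M (L != M), so D-series; mu = 6 gives D_6.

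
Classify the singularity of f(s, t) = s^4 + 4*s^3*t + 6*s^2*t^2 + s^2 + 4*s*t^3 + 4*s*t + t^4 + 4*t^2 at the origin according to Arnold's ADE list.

A_3

The Hessian of f at 0 has rank 1. Corank 1: A-series; mu = 3 gives A_3.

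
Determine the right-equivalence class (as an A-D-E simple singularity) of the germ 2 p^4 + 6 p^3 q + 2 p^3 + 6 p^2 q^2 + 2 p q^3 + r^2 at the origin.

E7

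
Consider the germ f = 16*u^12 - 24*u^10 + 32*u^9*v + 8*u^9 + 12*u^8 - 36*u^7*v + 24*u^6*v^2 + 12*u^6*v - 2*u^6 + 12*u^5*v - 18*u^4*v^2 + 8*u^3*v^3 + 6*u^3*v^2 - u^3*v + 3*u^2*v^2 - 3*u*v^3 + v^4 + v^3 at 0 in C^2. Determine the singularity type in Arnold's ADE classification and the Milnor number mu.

The Hessian of f at 0 has rank 0. Corank 2; j^3 = v^3 is a perfect cube, so E-series; the 4-jet and mu = 7 give E_7.

Type E_7, Milnor number mu = 7.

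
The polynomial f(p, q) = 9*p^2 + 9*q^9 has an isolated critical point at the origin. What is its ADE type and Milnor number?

Type A8, Milnor number mu = 8.

The Hessian of f at 0 is [[18, 0], [0, 0]] with rank 1, so corank 1. A Groebner basis of the Jacobian ideal J(f) in C{p,q} is {q^8, p}; counting standard monomials gives mu = 8. Corank 1: A-series; mu = 8 gives A_8.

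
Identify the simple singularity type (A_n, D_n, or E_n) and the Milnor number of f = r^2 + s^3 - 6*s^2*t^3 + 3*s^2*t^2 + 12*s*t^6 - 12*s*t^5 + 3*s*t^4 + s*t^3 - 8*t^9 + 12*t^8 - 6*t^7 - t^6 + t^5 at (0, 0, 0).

Type E7, Milnor number mu = 7.

The Hessian of f at 0 is [[0, 0, 0], [0, 0, 0], [0, 0, 2]] with rank 1, so corank 2. A Groebner basis of the Jacobian ideal J(f) in C{s,t,r} is {-s^2 + t^4 - t^3/3, s^3, s^2*t + s^2/3 + t^3/9, s^2 + s*t^2 + t^3/3, r}; counting standard monomials gives mu = 7. Corank 2; j^3 = s^3 is a perfect cube, so E-series; the 4-jet and mu = 7 give E_7.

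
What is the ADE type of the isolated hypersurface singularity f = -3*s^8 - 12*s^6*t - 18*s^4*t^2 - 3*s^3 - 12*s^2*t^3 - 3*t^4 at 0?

E_6

The Hessian of f at 0 is [[0, 0], [0, 0]] with rank 0, so corank 2. A Groebner basis of the Jacobian ideal J(f) in C{s,t} is {t^3, s^2}; counting standard monomials gives mu = 6. Corank 2; j^3 = -3*s^3 is a perfect cube, so E-series; the 4-jet and mu = 6 give E_6.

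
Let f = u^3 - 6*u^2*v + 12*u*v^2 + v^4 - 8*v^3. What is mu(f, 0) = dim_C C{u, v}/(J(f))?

6

The Hessian of f at 0 has rank 0. Corank 2; j^3 = (u - 2*v)^3 is a perfect cube, so E-series; the 4-jet and mu = 6 give E_6.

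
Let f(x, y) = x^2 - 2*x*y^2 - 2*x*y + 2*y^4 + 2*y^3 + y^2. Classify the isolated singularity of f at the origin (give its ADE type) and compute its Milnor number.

The Hessian of f at 0 is [[2, -2], [-2, 2]] with rank 1, so corank 1. A Groebner basis of the Jacobian ideal J(f) in C{x,y} is {x^2 - x + y, x*y - x + y, -x + y^2 + y}; counting standard monomials gives mu = 3. Corank 1: A-series; mu = 3 gives A_3.

Type A_{3}, Milnor number mu = 3.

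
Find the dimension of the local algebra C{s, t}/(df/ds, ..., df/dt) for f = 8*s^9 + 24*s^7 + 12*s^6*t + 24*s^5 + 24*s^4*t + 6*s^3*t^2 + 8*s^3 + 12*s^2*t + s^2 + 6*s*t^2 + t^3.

2

The Hessian of f at 0 is [[2, 0], [0, 0]] with rank 1, so corank 1. A Groebner basis of the Jacobian ideal J(f) in C{s,t} is {t^2, s}; counting standard monomials gives mu = 2. Corank 1: A-series; mu = 2 gives A_2.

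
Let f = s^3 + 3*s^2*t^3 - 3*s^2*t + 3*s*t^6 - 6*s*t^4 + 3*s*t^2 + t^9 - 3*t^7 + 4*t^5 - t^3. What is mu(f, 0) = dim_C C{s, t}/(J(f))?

8

The Hessian of f at 0 has rank 0. Corank 2; j^3 = (s - t)^3 is a perfect cube, so E-series; the 5-jet and mu = 8 give E_8.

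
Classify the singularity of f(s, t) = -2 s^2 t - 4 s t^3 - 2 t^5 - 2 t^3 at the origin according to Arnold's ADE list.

D4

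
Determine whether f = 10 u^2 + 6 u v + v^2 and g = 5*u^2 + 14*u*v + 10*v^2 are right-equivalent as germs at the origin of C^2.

Yes.

The Hessian of f at 0 has rank 2. Corank 0: nondegenerate Morse point, so A_1. The Hessian of g at 0 has rank 2. Corank 0: nondegenerate Morse point, so A_1. Both have type A_1, hence right-equivalent.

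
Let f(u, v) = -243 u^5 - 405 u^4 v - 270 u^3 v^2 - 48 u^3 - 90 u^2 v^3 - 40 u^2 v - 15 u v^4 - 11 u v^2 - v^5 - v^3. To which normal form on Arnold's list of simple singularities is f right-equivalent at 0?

D_{6}

The Hessian of f at 0 has rank 0. Corank 2; j^3 = -(3*u + v)*(4*u + v)^2 has shape L^2 M (L != M), so D-series; mu = 6 gives D_6.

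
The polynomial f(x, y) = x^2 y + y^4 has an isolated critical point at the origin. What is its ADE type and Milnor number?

The Hessian of f at 0 is [[0, 0], [0, 0]] with rank 0, so corank 2. A Groebner basis of the Jacobian ideal J(f) in C{x,y} is {x^3, x^2/4 + y^3, x*y}; counting standard monomials gives mu = 5. Corank 2; j^3 = x^2*y has shape L^2 M (L != M), so D-series; mu = 5 gives D_5.

Type D5, Milnor number mu = 5.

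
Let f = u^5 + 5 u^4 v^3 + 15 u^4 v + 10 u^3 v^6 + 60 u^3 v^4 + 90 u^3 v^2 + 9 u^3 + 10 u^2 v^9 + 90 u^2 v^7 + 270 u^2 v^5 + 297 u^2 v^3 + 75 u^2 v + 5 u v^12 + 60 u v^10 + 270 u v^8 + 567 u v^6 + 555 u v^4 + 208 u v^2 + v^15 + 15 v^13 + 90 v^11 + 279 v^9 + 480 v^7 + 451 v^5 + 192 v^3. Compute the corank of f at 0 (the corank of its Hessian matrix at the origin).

Hessian at 0 has rank 0.

2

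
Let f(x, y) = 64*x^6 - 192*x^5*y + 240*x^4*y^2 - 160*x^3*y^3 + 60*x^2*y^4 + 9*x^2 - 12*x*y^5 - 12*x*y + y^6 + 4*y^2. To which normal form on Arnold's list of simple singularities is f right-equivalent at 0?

A_5

The Hessian of f at 0 is [[18, -12], [-12, 8]] with rank 1, so corank 1. A Groebner basis of the Jacobian ideal J(f) in C{x,y} is {y^5, x - 2*y/3}; counting standard monomials gives mu = 5. Corank 1: A-series; mu = 5 gives A_5.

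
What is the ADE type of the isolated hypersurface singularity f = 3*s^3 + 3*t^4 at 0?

The Hessian of f at 0 has rank 0. Corank 2; j^3 = 3*s^3 is a perfect cube, so E-series; the 4-jet and mu = 6 give E_6.

E_6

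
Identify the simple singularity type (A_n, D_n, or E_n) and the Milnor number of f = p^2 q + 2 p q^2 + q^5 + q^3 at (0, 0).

Type D_{6}, Milnor number mu = 6.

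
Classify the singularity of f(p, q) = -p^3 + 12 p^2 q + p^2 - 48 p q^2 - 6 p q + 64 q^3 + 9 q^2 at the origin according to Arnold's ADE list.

A_2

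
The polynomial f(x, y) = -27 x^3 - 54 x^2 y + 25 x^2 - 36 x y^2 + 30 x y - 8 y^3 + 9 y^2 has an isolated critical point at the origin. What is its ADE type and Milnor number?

Type A_{2}, Milnor number mu = 2.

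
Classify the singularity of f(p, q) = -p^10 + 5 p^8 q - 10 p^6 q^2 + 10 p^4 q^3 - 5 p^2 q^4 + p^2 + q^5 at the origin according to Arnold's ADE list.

The Hessian of f at 0 has rank 1. Corank 1: A-series; mu = 4 gives A_4.

A_{4}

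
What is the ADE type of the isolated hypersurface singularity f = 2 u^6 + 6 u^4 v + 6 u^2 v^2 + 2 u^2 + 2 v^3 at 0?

A_{2}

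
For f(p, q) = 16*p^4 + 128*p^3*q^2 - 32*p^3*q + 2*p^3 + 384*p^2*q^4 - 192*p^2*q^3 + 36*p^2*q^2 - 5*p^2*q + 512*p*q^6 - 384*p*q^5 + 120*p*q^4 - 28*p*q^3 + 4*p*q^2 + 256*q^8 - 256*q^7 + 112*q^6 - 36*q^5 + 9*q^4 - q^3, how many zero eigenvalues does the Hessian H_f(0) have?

Hessian at 0 has rank 0.

2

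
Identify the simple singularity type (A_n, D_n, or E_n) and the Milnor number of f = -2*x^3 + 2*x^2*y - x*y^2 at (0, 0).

Type D4, Milnor number mu = 4.

The Hessian of f at 0 has rank 0. Corank 2; j^3 = -x*(2*x^2 - 2*x*y + y^2) splits into three distinct lines over C (the quadratic factor has nonzero discriminant), so D_4.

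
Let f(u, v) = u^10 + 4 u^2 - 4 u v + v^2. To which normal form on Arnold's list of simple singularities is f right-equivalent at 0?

A_9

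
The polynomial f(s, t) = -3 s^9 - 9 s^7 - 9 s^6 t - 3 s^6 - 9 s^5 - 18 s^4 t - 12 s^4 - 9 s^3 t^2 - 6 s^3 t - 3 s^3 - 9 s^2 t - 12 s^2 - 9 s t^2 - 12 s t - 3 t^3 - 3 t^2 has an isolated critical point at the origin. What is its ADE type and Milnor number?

Type A2, Milnor number mu = 2.

The Hessian of f at 0 has rank 1. Corank 1: A-series; mu = 2 gives A_2.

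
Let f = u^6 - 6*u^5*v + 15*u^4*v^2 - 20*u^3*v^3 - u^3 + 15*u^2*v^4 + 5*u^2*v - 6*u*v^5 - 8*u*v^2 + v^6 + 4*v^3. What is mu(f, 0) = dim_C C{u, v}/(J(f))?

The Hessian of f at 0 is [[0, 0], [0, 0]] with rank 0, so corank 2. A Groebner basis of the Jacobian ideal J(f) in C{u,v} is {u*v/6 + v^5 - v^2/3, u*v^2 - 2*v^3, u^2 - 3*u*v + 2*v^2}; counting standard monomials gives mu = 7. Corank 2; j^3 = -(u - 2*v)^2*(u - v) has shape L^2 M (L != M), so D-series; mu = 7 gives D_7.

7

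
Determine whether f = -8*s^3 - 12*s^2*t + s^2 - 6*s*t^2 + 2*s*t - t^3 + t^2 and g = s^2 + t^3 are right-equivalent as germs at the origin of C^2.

Yes.

The Hessian of f at 0 is [[2, 2], [2, 2]] with rank 1, so corank 1. A Groebner basis of the Jacobian ideal J(f) in C{s,t} is {t^2, s + t}; counting standard monomials gives mu = 2. Corank 1: A-series; mu = 2 gives A_2. The Hessian of g at 0 is [[2, 0], [0, 0]] with rank 1, so corank 1. A Groebner basis of the Jacobian ideal J(g) in C{s,t} is {t^2, s}; counting standard monomials gives mu = 2. Corank 1: A-series; mu = 2 gives A_2. Both have type A_2, hence right-equivalent.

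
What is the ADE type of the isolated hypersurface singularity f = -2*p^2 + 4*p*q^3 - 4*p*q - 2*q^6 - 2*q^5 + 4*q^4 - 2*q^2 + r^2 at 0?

A_4

The Hessian of f at 0 has rank 2. Corank 1: A-series; mu = 4 gives A_4.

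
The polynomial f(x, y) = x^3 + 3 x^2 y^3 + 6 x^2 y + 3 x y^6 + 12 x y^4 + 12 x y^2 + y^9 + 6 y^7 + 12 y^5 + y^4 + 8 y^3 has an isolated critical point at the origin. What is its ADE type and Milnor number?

Type E_6, Milnor number mu = 6.

The Hessian of f at 0 is [[0, 0], [0, 0]] with rank 0, so corank 2. A Groebner basis of the Jacobian ideal J(f) in C{x,y} is {y^3, x^2 + 4*x*y + 4*y^2}; counting standard monomials gives mu = 6. Corank 2; j^3 = (x + 2*y)^3 is a perfect cube, so E-series; the 4-jet and mu = 6 give E_6.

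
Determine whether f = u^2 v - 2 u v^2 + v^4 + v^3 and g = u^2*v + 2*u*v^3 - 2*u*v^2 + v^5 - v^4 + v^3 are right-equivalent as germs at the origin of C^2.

Yes.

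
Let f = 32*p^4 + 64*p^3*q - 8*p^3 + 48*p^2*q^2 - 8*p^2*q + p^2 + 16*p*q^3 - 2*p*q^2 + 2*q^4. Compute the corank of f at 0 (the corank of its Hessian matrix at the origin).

1

The Hessian at 0 is [[2, 0], [0, 0]] of rank 1; hence corank 1.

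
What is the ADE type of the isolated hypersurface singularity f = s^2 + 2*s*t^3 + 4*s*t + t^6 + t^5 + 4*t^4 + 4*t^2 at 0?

A_4

The Hessian of f at 0 is [[2, 4], [4, 8]] with rank 1, so corank 1. A Groebner basis of the Jacobian ideal J(f) in C{s,t} is {s + t^3 + 2*t, s^2 - 4*t^2, s*t + 2*t^2}; counting standard monomials gives mu = 4. Corank 1: A-series; mu = 4 gives A_4.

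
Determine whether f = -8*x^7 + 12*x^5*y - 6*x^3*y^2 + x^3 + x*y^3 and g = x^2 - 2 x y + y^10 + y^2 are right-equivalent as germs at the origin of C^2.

The Hessian of f at 0 has rank 0. Corank 2; j^3 = x^3 is a perfect cube, so E-series; the 4-jet and mu = 7 give E_7. The Hessian of g at 0 has rank 1. Corank 1: A-series; mu = 9 gives A_9. f is E_7 but g is A_9, hence not right-equivalent.

No.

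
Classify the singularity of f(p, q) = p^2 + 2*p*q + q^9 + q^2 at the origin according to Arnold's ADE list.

A_{8}

The Hessian of f at 0 has rank 1. Corank 1: A-series; mu = 8 gives A_8.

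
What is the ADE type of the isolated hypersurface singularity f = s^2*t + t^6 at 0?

D_{7}

The Hessian of f at 0 has rank 0. Corank 2; j^3 = s^2*t has shape L^2 M (L != M), so D-series; mu = 7 gives D_7.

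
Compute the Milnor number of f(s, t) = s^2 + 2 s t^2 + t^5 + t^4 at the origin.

4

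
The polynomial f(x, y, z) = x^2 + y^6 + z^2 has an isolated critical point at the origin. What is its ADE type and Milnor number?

Type A5, Milnor number mu = 5.

The Hessian of f at 0 is [[2, 0, 0], [0, 0, 0], [0, 0, 2]] with rank 2, so corank 1. A Groebner basis of the Jacobian ideal J(f) in C{x,y,z} is {y^5, x, z}; counting standard monomials gives mu = 5. Corank 1: A-series; mu = 5 gives A_5.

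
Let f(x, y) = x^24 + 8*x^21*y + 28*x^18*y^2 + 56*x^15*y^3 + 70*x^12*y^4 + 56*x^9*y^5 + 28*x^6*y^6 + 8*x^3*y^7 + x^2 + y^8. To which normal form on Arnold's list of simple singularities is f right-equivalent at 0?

A_{7}

The Hessian of f at 0 has rank 1. Corank 1: A-series; mu = 7 gives A_7.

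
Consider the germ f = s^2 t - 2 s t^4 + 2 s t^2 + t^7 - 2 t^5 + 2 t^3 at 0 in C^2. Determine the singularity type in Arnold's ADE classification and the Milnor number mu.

Type D4, Milnor number mu = 4.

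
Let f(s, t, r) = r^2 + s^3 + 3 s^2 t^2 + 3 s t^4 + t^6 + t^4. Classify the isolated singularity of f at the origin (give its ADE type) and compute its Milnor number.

Type E_6, Milnor number mu = 6.

The Hessian of f at 0 has rank 1. Corank 2; j^3 = s^3 is a perfect cube, so E-series; the 4-jet and mu = 6 give E_6.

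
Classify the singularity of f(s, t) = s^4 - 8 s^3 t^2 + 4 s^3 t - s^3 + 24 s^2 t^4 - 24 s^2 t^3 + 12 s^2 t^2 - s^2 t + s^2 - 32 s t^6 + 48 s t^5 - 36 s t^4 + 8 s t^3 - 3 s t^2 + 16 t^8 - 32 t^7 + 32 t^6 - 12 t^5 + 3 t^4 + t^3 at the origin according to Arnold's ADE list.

A2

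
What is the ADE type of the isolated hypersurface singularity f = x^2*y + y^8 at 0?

The Hessian of f at 0 has rank 0. Corank 2; j^3 = x^2*y has shape L^2 M (L != M), so D-series; mu = 9 gives D_9.

D9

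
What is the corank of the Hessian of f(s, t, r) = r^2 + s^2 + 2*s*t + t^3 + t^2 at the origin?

1

The Hessian at 0 is [[2, 2, 0], [2, 2, 0], [0, 0, 2]] of rank 2; hence corank 1.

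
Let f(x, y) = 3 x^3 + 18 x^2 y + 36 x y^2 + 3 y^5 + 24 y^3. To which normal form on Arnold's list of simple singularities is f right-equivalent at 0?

E_8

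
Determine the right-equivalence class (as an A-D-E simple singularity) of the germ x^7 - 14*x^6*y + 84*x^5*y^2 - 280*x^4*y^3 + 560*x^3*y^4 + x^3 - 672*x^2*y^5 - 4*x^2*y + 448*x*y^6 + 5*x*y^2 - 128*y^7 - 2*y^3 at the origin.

D8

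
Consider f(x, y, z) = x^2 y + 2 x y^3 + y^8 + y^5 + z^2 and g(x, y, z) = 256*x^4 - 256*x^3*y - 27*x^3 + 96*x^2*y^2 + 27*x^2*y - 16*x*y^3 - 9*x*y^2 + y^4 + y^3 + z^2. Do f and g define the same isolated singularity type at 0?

The Hessian of f at 0 has rank 1. Corank 2; j^3 = x^2*y has shape L^2 M (L != M), so D-series; mu = 9 gives D_9. The Hessian of g at 0 has rank 1. Corank 2; j^3 = -(3*x - y)^3 is a perfect cube, so E-series; the 4-jet and mu = 6 give E_6. f is D_9 but g is E_6, hence not right-equivalent.

No.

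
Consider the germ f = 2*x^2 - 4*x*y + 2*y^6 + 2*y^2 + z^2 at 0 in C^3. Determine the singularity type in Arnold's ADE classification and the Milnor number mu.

Type A5, Milnor number mu = 5.

The Hessian of f at 0 has rank 2. Corank 1: A-series; mu = 5 gives A_5.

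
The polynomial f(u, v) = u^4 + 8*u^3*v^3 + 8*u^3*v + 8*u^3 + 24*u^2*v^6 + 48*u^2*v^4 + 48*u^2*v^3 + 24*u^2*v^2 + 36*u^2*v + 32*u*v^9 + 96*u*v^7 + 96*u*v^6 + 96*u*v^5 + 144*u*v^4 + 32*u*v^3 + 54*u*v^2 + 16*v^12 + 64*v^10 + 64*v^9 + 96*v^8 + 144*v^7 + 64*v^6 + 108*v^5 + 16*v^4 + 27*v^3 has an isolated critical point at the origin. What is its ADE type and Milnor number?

Type E_6, Milnor number mu = 6.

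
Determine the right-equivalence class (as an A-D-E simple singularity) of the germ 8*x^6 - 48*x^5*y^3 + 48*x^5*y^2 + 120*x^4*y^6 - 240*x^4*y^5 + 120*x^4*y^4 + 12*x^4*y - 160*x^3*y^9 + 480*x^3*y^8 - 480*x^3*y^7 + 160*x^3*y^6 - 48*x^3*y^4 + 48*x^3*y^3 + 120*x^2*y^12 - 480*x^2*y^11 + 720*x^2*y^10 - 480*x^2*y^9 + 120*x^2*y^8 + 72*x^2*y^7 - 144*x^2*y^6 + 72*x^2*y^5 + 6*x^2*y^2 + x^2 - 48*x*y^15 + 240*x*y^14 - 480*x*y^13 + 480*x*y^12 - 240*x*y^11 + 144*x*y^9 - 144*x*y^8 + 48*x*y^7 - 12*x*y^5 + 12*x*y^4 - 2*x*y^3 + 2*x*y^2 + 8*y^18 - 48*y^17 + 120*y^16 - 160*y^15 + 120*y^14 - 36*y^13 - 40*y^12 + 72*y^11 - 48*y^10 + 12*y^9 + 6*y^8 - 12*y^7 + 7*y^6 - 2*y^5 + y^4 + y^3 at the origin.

The Hessian of f at 0 has rank 1. Corank 1: A-series; mu = 2 gives A_2.

A_{2}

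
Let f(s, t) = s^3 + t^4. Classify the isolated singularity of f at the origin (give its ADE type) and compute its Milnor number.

The Hessian of f at 0 is [[0, 0], [0, 0]] with rank 0, so corank 2. A Groebner basis of the Jacobian ideal J(f) in C{s,t} is {t^3, s^2}; counting standard monomials gives mu = 6. Corank 2; j^3 = s^3 is a perfect cube, so E-series; the 4-jet and mu = 6 give E_6.

Type E6, Milnor number mu = 6.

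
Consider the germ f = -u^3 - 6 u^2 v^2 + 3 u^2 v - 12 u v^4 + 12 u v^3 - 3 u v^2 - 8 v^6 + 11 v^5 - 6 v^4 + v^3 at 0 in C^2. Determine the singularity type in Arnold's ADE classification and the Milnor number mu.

Type E8, Milnor number mu = 8.

The Hessian of f at 0 has rank 0. Corank 2; j^3 = -(u - v)^3 is a perfect cube, so E-series; the 5-jet and mu = 8 give E_8.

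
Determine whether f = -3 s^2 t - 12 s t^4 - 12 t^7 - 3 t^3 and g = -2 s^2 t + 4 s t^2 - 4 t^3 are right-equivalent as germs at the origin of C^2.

Yes.

The Hessian of f at 0 has rank 0. Corank 2; j^3 = -3*t*(s^2 + t^2) splits into three distinct lines over C (the quadratic factor has nonzero discriminant), so D_4. The Hessian of g at 0 has rank 0. Corank 2; j^3 = -2*t*(s^2 - 2*s*t + 2*t^2) splits into three distinct lines over C (the quadratic factor has nonzero discriminant), so D_4. Both have type D_4, hence right-equivalent.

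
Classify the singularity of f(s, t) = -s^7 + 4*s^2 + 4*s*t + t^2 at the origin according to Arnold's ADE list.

The Hessian of f at 0 has rank 1. Corank 1: A-series; mu = 6 gives A_6.

A_6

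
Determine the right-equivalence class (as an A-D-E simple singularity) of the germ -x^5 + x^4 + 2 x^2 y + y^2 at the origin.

A_4

The Hessian of f at 0 has rank 1. Corank 1: A-series; mu = 4 gives A_4.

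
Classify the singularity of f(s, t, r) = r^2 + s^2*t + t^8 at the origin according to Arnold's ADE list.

The Hessian of f at 0 has rank 1. Corank 2; j^3 = s^2*t has shape L^2 M (L != M), so D-series; mu = 9 gives D_9.

D_{9}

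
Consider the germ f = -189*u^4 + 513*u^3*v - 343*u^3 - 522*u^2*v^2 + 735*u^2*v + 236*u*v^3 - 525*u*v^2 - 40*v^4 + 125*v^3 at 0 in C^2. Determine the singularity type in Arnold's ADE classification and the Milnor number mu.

The Hessian of f at 0 is [[0, 0], [0, 0]] with rank 0, so corank 2. A Groebner basis of the Jacobian ideal J(f) in C{u,v} is {5764801*u^2/3 - 8235430*u*v/3 + v^4 + 343*v^3/9 + 2941225*v^2/3, u^3 + 7105*u^2/3 - 10150*u*v/3 - 20*v^3/63 + 3625*v^2/3, u^2*v + 20237*u^2/9 - 28910*u*v/9 - 88*v^3/189 + 10325*v^2/9, 4802*u^2/3 + u*v^2 - 6860*u*v/3 - 43*v^3/63 + 2450*v^2/3}; counting standard monomials gives mu = 7. Corank 2; j^3 = -(7*u - 5*v)^3 is a perfect cube, so E-series; the 4-jet and mu = 7 give E_7.

Type E_{7}, Milnor number mu = 7.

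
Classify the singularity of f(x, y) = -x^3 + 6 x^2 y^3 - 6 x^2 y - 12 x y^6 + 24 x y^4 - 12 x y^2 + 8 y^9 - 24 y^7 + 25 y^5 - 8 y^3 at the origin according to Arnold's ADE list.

E8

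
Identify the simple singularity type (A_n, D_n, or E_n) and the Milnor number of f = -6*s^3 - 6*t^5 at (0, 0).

The Hessian of f at 0 has rank 0. Corank 2; j^3 = -6*s^3 is a perfect cube, so E-series; the 5-jet and mu = 8 give E_8.

Type E_8, Milnor number mu = 8.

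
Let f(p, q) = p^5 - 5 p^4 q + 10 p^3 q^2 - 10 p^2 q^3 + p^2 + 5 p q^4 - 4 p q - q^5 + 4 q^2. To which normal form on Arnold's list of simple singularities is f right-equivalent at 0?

A_{4}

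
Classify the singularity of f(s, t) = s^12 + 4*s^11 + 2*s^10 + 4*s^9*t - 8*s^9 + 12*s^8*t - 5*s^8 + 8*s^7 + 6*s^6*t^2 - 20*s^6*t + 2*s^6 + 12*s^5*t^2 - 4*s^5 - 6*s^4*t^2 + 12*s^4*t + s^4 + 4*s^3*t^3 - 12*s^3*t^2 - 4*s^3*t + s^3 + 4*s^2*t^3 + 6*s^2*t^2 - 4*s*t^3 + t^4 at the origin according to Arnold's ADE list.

The Hessian of f at 0 is [[0, 0], [0, 0]] with rank 0, so corank 2. A Groebner basis of the Jacobian ideal J(f) in C{s,t} is {t^4, s*t^2 - t^3/3, s^2}; counting standard monomials gives mu = 6. Corank 2; j^3 = s^3 is a perfect cube, so E-series; the 4-jet and mu = 6 give E_6.

E_6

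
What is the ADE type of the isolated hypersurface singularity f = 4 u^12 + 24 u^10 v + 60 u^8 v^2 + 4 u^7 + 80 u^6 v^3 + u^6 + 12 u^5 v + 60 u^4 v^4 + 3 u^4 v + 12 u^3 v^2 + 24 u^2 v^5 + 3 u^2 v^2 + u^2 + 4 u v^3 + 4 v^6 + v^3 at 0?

A2

The Hessian of f at 0 has rank 1. Corank 1: A-series; mu = 2 gives A_2.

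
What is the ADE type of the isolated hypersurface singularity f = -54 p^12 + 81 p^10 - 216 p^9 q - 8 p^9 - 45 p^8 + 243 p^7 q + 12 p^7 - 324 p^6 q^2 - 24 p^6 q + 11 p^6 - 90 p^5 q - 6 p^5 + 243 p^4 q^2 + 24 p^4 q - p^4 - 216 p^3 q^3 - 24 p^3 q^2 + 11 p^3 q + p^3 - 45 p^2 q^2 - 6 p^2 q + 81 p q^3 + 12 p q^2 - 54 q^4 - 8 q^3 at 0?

E7

The Hessian of f at 0 has rank 0. Corank 2; j^3 = (p - 2*q)^3 is a perfect cube, so E-series; the 4-jet and mu = 7 give E_7.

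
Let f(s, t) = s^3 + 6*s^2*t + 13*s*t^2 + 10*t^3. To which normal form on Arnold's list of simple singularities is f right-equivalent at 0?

D_4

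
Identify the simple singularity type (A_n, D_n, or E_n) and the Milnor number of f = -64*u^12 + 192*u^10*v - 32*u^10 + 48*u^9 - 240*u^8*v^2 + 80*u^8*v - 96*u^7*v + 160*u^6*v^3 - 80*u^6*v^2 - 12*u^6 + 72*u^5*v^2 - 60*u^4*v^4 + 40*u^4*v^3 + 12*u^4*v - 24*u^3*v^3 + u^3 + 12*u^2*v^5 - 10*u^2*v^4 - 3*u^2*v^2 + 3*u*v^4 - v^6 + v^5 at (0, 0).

Type E_{8}, Milnor number mu = 8.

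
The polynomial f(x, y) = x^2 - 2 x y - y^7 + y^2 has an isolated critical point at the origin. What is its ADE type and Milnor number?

Type A_{6}, Milnor number mu = 6.

The Hessian of f at 0 is [[2, -2], [-2, 2]] with rank 1, so corank 1. A Groebner basis of the Jacobian ideal J(f) in C{x,y} is {y^6, x - y}; counting standard monomials gives mu = 6. Corank 1: A-series; mu = 6 gives A_6.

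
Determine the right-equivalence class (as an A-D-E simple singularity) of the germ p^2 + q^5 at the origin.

The Hessian of f at 0 has rank 1. Corank 1: A-series; mu = 4 gives A_4.

A4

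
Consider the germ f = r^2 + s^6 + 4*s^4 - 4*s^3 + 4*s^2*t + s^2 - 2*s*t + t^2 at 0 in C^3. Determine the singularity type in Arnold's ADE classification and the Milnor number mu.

Type A_5, Milnor number mu = 5.

The Hessian of f at 0 is [[2, -2, 0], [-2, 2, 0], [0, 0, 2]] with rank 2, so corank 1. A Groebner basis of the Jacobian ideal J(f) in C{s,t,r} is {s*t^2 - 3*s*t/2 + s/4 + t^2 - t/4, -5*s*t/2 + s/2 + t^3 + 3*t^2/2 - t/2, s^2 - s/2 + t/2, r}; counting standard monomials gives mu = 5. Corank 1: A-series; mu = 5 gives A_5.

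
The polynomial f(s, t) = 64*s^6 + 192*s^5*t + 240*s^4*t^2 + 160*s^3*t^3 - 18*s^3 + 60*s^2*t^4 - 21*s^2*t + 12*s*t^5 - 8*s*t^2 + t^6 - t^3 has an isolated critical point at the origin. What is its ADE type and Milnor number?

Type D_7, Milnor number mu = 7.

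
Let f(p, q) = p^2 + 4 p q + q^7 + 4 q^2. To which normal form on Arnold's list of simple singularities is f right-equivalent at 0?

A_{6}

The Hessian of f at 0 has rank 1. Corank 1: A-series; mu = 6 gives A_6.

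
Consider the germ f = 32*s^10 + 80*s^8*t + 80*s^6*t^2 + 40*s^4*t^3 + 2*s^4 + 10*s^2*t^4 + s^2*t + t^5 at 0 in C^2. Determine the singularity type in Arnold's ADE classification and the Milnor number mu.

The Hessian of f at 0 is [[0, 0], [0, 0]] with rank 0, so corank 2. A Groebner basis of the Jacobian ideal J(f) in C{s,t} is {s^2/5 + t^4, s^3, s*t}; counting standard monomials gives mu = 6. Corank 2; j^3 = s^2*t has shape L^2 M (L != M), so D-series; mu = 6 gives D_6.

Type D_{6}, Milnor number mu = 6.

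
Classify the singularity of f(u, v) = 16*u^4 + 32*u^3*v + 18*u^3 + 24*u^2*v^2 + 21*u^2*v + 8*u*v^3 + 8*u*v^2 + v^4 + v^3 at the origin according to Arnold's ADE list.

The Hessian of f at 0 has rank 0. Corank 2; j^3 = (2*u + v)*(3*u + v)^2 has shape L^2 M (L != M), so D-series; mu = 5 gives D_5.

D_5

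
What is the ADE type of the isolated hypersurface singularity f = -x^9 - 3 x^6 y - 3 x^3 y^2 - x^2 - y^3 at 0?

A_{2}

The Hessian of f at 0 is [[-2, 0], [0, 0]] with rank 1, so corank 1. A Groebner basis of the Jacobian ideal J(f) in C{x,y} is {y^2, x}; counting standard monomials gives mu = 2. Corank 1: A-series; mu = 2 gives A_2.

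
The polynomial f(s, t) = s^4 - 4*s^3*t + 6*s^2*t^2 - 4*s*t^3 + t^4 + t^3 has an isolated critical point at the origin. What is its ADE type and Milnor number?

Type E_{6}, Milnor number mu = 6.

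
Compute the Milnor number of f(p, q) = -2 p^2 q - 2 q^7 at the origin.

The Hessian of f at 0 is [[0, 0], [0, 0]] with rank 0, so corank 2. A Groebner basis of the Jacobian ideal J(f) in C{p,q} is {p^2/7 + q^6, p^3, p*q}; counting standard monomials gives mu = 8. Corank 2; j^3 = -2*p^2*q has shape L^2 M (L != M), so D-series; mu = 8 gives D_8.

8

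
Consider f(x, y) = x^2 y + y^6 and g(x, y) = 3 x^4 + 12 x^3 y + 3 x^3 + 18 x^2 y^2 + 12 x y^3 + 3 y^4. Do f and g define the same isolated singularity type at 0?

The Hessian of f at 0 has rank 0. Corank 2; j^3 = x^2*y has shape L^2 M (L != M), so D-series; mu = 7 gives D_7. The Hessian of g at 0 has rank 0. Corank 2; j^3 = 3*x^3 is a perfect cube, so E-series; the 4-jet and mu = 6 give E_6. f is D_7 but g is E_6, hence not right-equivalent.

No.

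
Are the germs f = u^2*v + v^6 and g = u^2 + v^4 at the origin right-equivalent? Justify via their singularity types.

No.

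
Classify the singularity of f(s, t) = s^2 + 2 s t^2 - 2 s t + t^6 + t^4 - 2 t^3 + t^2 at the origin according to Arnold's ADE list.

The Hessian of f at 0 has rank 1. Corank 1: A-series; mu = 5 gives A_5.

A5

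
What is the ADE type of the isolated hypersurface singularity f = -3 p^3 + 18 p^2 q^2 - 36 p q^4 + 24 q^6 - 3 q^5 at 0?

E_{8}

The Hessian of f at 0 has rank 0. Corank 2; j^3 = -3*p^3 is a perfect cube, so E-series; the 5-jet and mu = 8 give E_8.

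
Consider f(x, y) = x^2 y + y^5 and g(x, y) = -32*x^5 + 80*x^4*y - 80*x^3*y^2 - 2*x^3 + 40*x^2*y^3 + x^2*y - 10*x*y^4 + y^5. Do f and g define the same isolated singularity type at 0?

Yes.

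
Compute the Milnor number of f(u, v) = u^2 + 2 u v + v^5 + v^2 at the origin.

4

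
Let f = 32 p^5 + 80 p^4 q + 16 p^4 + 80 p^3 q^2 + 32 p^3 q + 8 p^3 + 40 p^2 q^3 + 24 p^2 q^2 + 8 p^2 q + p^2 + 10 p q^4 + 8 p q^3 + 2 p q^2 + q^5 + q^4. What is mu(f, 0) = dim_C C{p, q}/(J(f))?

4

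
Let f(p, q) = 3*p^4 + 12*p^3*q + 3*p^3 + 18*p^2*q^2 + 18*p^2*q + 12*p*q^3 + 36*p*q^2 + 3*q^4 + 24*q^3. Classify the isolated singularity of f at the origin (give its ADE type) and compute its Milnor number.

The Hessian of f at 0 has rank 0. Corank 2; j^3 = 3*(p + 2*q)^3 is a perfect cube, so E-series; the 4-jet and mu = 6 give E_6.

Type E_6, Milnor number mu = 6.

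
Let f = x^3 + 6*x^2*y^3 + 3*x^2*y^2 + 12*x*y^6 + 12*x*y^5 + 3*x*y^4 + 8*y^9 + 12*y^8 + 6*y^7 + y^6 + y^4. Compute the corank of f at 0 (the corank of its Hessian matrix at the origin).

2

The Hessian at 0 is [[0, 0], [0, 0]] of rank 0; hence corank 2.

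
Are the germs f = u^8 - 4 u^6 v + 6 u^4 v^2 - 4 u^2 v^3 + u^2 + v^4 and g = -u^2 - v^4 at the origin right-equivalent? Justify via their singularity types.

The Hessian of f at 0 has rank 1. Corank 1: A-series; mu = 3 gives A_3. The Hessian of g at 0 has rank 1. Corank 1: A-series; mu = 3 gives A_3. Both have type A_3, hence right-equivalent.

Yes.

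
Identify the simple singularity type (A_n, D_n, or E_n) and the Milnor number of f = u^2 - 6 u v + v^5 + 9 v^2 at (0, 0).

Type A4, Milnor number mu = 4.

The Hessian of f at 0 has rank 1. Corank 1: A-series; mu = 4 gives A_4.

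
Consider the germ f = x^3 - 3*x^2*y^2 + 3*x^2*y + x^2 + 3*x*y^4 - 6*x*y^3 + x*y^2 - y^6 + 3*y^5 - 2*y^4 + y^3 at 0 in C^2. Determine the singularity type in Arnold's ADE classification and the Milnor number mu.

Type A_{2}, Milnor number mu = 2.

The Hessian of f at 0 is [[2, 0], [0, 0]] with rank 1, so corank 1. A Groebner basis of the Jacobian ideal J(f) in C{x,y} is {y^2, x}; counting standard monomials gives mu = 2. Corank 1: A-series; mu = 2 gives A_2.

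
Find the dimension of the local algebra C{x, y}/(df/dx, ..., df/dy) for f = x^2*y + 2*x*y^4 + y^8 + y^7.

9

The Hessian of f at 0 is [[0, 0], [0, 0]] with rank 0, so corank 2. A Groebner basis of the Jacobian ideal J(f) in C{x,y} is {x^2*y^2, 8*x^2*y + x^2 + x*y^3, x*y + y^4, x^3}; counting standard monomials gives mu = 9. Corank 2; j^3 = x^2*y has shape L^2 M (L != M), so D-series; mu = 9 gives D_9.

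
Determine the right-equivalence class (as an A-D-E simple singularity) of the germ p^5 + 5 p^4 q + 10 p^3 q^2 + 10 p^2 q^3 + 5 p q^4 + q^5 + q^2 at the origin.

The Hessian of f at 0 has rank 1. Corank 1: A-series; mu = 4 gives A_4.

A_4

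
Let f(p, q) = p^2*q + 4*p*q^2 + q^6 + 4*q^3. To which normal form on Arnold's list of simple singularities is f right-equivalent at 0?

D_7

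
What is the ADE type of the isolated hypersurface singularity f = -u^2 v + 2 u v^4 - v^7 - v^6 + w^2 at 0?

D_7

The Hessian of f at 0 is [[0, 0, 0], [0, 0, 0], [0, 0, 2]] with rank 1, so corank 2. A Groebner basis of the Jacobian ideal J(f) in C{u,v,w} is {-u*v + v^4, u^3, u^2*v, u^2/6 + u*v^2, w}; counting standard monomials gives mu = 7. Corank 2; j^3 = -u^2*v has shape L^2 M (L != M), so D-series; mu = 7 gives D_7.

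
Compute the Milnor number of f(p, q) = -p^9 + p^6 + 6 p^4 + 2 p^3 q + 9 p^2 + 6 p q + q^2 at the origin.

8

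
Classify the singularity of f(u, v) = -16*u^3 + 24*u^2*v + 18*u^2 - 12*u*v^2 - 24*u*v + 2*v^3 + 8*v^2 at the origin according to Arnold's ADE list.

The Hessian of f at 0 is [[36, -24], [-24, 16]] with rank 1, so corank 1. A Groebner basis of the Jacobian ideal J(f) in C{u,v} is {v^2, u - 2*v/3}; counting standard monomials gives mu = 2. Corank 1: A-series; mu = 2 gives A_2.

A_2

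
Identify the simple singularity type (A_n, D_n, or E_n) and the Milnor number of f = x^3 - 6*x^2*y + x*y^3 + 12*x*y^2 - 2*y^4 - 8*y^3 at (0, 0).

The Hessian of f at 0 is [[0, 0], [0, 0]] with rank 0, so corank 2. A Groebner basis of the Jacobian ideal J(f) in C{x,y} is {x^3 - 6*x^2*y - 48*x^2 + 192*x*y - 192*y^2, 6*x^2 + x*y^2 - 24*x*y + 24*y^2, 3*x^2 - 12*x*y + y^3 + 12*y^2}; counting standard monomials gives mu = 7. Corank 2; j^3 = (x - 2*y)^3 is a perfect cube, so E-series; the 4-jet and mu = 7 give E_7.

Type E_{7}, Milnor number mu = 7.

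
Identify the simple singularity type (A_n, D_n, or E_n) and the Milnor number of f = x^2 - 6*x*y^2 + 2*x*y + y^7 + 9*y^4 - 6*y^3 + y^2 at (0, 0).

Type A_{6}, Milnor number mu = 6.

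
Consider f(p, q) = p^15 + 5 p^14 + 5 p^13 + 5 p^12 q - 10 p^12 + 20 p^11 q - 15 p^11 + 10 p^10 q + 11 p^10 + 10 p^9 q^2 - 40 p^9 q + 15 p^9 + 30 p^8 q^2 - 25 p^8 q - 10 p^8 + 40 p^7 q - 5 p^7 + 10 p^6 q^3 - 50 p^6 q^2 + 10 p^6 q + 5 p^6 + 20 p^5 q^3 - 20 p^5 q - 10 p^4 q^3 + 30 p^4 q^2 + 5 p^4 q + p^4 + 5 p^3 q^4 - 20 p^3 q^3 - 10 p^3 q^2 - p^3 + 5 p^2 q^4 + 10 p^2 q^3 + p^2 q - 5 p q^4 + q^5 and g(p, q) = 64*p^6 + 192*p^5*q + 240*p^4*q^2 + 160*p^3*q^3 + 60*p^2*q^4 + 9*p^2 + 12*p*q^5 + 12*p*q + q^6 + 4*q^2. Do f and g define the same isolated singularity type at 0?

No.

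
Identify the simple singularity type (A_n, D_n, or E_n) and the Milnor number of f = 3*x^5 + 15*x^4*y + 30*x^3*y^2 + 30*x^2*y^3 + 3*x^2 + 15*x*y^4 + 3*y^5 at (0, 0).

The Hessian of f at 0 has rank 1. Corank 1: A-series; mu = 4 gives A_4.

Type A4, Milnor number mu = 4.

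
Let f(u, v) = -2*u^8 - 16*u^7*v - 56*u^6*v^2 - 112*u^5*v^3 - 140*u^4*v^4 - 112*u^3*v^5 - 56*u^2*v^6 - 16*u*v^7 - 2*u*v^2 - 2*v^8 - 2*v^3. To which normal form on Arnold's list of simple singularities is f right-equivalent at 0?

The Hessian of f at 0 is [[0, 0], [0, 0]] with rank 0, so corank 2. A Groebner basis of the Jacobian ideal J(f) in C{u,v} is {u^7 + v^2/8, v^3, u*v + v^2}; counting standard monomials gives mu = 9. Corank 2; j^3 = -2*v^2*(u + v) has shape L^2 M (L != M), so D-series; mu = 9 gives D_9.

D9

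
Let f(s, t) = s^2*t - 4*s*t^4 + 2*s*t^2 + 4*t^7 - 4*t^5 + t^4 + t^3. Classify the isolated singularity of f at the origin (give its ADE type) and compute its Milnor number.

Type D5, Milnor number mu = 5.

The Hessian of f at 0 is [[0, 0], [0, 0]] with rank 0, so corank 2. A Groebner basis of the Jacobian ideal J(f) in C{s,t} is {s^3 - s^2/4 + t^2/4, s^2/4 + t^3 - t^2/4, s*t + t^2}; counting standard monomials gives mu = 5. Corank 2; j^3 = t*(s + t)^2 has shape L^2 M (L != M), so D-series; mu = 5 gives D_5.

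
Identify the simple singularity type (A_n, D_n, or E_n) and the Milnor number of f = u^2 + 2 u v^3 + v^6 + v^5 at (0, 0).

Type A4, Milnor number mu = 4.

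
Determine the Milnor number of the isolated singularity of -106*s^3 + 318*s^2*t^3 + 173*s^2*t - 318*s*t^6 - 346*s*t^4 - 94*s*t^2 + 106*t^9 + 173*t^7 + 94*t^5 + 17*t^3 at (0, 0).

The Hessian of f at 0 has rank 0. Corank 2; j^3 = -(2*s - t)*(53*s^2 - 60*s*t + 17*t^2) splits into three distinct lines over C (the quadratic factor has nonzero discriminant), so D_4.

4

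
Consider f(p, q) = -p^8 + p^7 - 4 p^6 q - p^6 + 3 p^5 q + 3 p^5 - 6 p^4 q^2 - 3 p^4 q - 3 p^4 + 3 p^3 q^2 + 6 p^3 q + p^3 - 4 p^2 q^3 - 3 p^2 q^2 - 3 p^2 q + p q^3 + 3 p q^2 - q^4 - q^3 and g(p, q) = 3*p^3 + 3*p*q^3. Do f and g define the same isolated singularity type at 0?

The Hessian of f at 0 has rank 0. Corank 2; j^3 = (p - q)^3 is a perfect cube, so E-series; the 4-jet and mu = 7 give E_7. The Hessian of g at 0 has rank 0. Corank 2; j^3 = 3*p^3 is a perfect cube, so E-series; the 4-jet and mu = 7 give E_7. Both have type E_7, hence right-equivalent.

Yes.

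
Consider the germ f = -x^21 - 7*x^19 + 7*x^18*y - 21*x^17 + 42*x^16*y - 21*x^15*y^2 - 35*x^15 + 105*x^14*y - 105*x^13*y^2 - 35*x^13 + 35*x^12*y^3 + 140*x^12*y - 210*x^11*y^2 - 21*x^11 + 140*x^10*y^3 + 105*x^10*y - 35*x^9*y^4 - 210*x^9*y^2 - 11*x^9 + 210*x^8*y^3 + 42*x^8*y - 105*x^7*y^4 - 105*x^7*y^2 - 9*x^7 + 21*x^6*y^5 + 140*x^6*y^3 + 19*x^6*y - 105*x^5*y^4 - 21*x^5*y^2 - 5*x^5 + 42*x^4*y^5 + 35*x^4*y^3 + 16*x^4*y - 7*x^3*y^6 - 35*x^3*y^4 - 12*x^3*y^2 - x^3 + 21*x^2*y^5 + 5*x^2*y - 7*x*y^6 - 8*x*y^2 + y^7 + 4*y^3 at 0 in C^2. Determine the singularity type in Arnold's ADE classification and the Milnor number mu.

Type D8, Milnor number mu = 8.

The Hessian of f at 0 has rank 0. Corank 2; j^3 = -(x - 2*y)^2*(x - y) has shape L^2 M (L != M), so D-series; mu = 8 gives D_8.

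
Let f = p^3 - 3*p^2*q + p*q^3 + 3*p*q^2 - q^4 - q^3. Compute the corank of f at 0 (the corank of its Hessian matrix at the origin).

The Hessian at 0 is [[0, 0], [0, 0]] of rank 0; hence corank 2.

2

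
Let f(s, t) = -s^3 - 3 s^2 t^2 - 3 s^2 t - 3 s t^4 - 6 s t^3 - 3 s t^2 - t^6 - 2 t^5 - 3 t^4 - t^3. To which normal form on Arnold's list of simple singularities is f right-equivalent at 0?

E_{8}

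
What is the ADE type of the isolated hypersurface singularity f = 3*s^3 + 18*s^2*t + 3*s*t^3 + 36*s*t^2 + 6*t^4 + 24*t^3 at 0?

E_{7}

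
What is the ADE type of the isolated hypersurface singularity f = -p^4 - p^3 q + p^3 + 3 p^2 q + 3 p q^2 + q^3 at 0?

E_{7}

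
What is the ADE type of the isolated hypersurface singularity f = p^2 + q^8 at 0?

A7

The Hessian of f at 0 has rank 1. Corank 1: A-series; mu = 7 gives A_7.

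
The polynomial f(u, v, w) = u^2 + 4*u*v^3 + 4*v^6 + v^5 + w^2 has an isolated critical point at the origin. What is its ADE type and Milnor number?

The Hessian of f at 0 is [[2, 0, 0], [0, 0, 0], [0, 0, 2]] with rank 2, so corank 1. A Groebner basis of the Jacobian ideal J(f) in C{u,v,w} is {u/2 + v^3, u^2, u*v, w}; counting standard monomials gives mu = 4. Corank 1: A-series; mu = 4 gives A_4.

Type A_{4}, Milnor number mu = 4.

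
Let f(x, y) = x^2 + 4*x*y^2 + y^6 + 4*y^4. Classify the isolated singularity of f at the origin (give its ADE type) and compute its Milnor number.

The Hessian of f at 0 has rank 1. Corank 1: A-series; mu = 5 gives A_5.

Type A5, Milnor number mu = 5.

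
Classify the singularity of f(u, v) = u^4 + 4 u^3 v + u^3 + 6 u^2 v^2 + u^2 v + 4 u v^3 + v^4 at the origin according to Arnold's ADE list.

The Hessian of f at 0 has rank 0. Corank 2; j^3 = u^2*(u + v) has shape L^2 M (L != M), so D-series; mu = 5 gives D_5.

D_5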